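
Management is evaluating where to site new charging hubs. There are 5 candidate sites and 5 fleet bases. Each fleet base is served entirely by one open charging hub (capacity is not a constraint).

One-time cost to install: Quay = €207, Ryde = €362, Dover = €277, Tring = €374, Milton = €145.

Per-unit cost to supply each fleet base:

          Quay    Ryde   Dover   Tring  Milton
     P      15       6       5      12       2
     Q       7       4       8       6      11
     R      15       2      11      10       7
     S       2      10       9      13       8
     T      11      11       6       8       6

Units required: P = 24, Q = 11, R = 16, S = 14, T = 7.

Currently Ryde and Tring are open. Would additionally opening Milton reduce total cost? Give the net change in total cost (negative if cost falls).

Current service cost with {Ryde, Tring}: 416.
Adding Milton: each fleet base re-picks its cheapest; new service cost 278, saving 138.
Extra fixed cost: 145. Net change = 145 − 138 = 7.
(Totals: 1152 → 1159.)

No — net change +7 (cost rises by 7).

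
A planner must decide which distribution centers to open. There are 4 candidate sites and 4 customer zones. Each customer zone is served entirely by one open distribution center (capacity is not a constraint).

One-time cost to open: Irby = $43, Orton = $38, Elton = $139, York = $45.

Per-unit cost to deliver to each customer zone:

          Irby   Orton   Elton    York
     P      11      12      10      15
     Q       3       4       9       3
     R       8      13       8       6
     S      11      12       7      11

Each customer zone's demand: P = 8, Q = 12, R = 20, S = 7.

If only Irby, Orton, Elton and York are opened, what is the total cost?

Each customer zone is assigned to its cheapest site among the open ones.
{Irby, Orton, Elton, York}: P→Elton 10·8=80, Q→Irby 3·12=36, R→York 6·20=120, S→Elton 7·7=49. Service 285; fixed 265; total 550.

Total cost: 550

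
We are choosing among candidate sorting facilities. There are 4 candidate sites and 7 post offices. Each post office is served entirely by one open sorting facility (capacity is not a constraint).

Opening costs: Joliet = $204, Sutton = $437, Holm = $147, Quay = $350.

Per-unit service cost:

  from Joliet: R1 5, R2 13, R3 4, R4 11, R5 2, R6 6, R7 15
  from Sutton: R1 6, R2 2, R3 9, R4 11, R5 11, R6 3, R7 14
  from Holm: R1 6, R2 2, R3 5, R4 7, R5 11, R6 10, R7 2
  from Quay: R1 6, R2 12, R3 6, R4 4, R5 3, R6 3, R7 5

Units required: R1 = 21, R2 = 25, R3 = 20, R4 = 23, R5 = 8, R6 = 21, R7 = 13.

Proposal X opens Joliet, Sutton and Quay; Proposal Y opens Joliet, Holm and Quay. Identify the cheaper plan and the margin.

Proposal Y is cheaper by 329.

Proposal X: {Joliet, Sutton, Quay}: R1→Joliet 5·21=105, R2→Sutton 2·25=50, R3→Joliet 4·20=80, R4→Quay 4·23=92, R5→Joliet 2·8=16, R6→Sutton 3·21=63, R7→Quay 5·13=65. Service 471; fixed 991; total 1462.
Proposal Y: {Joliet, Holm, Quay}: R1→Joliet 5·21=105, R2→Holm 2·25=50, R3→Joliet 4·20=80, R4→Quay 4·23=92, R5→Joliet 2·8=16, R6→Quay 3·21=63, R7→Holm 2·13=26. Service 432; fixed 701; total 1133.
Difference: |1462 − 1133| = 329.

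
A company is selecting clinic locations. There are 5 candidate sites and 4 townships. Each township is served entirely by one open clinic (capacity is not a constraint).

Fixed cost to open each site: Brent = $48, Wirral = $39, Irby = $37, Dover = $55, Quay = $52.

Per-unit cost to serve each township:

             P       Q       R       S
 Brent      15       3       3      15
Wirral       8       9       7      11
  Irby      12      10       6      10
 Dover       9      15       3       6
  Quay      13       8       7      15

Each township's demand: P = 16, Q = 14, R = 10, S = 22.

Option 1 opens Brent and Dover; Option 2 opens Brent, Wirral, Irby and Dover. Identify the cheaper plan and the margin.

Option 1: {Brent, Dover}: P→Dover 9·16=144, Q→Brent 3·14=42, R→Brent 3·10=30, S→Dover 6·22=132. Service 348; fixed 103; total 451.
Option 2: {Brent, Wirral, Irby, Dover}: P→Wirral 8·16=128, Q→Brent 3·14=42, R→Brent 3·10=30, S→Dover 6·22=132. Service 332; fixed 179; total 511.
Difference: |451 − 511| = 60.

Option 1 is cheaper by 60.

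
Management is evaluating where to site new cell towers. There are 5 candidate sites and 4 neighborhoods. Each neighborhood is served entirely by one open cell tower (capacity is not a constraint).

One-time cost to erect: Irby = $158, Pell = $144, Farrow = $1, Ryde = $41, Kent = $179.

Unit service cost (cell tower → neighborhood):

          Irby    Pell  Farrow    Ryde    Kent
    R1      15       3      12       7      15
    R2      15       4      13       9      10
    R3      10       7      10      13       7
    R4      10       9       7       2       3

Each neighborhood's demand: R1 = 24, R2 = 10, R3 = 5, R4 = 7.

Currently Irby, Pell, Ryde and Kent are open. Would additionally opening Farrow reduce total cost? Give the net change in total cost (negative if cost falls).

No — net change +1 (cost rises by 1).

Current service cost with {Irby, Pell, Ryde, Kent}: 161.
Adding Farrow: each neighborhood re-picks its cheapest; new service cost 161, saving 0.
Extra fixed cost: 1. Net change = 1 − 0 = 1.
(Totals: 683 → 684.)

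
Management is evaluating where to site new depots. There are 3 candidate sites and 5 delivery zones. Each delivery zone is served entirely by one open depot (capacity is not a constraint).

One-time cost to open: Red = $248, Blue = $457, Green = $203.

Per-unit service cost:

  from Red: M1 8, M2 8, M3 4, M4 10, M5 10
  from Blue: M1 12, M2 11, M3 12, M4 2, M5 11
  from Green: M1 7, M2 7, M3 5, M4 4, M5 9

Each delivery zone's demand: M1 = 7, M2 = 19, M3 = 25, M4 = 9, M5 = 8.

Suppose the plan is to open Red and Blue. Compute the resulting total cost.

Each delivery zone is assigned to its cheapest site among the open ones.
{Red, Blue}: M1→Red 8·7=56, M2→Red 8·19=152, M3→Red 4·25=100, M4→Blue 2·9=18, M5→Red 10·8=80. Service 406; fixed 705; total 1111.

Total cost: 1111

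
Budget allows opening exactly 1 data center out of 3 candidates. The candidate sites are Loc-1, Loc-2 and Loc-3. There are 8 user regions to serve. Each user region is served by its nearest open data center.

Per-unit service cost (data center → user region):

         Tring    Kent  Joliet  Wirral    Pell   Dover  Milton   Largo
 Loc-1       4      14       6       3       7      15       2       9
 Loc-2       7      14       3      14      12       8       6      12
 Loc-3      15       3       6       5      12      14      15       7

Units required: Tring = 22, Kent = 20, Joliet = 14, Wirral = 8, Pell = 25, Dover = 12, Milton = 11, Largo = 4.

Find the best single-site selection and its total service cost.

Choose Loc-1 only; total service cost 889.

With exactly 1 open, each user region uses its cheapest among the chosen.
{Loc-1}: Tring→Loc-1 4·22=88, Kent→Loc-1 14·20=280, Joliet→Loc-1 6·14=84, Wirral→Loc-1 3·8=24, Pell→Loc-1 7·25=175, Dover→Loc-1 15·12=180, Milton→Loc-1 2·11=22, Largo→Loc-1 9·4=36. Service cost 889.
{Loc-2}: service cost 1098
{Loc-3}: service cost 1175
Among all 3 size-1 choices, {Loc-1} is lowest.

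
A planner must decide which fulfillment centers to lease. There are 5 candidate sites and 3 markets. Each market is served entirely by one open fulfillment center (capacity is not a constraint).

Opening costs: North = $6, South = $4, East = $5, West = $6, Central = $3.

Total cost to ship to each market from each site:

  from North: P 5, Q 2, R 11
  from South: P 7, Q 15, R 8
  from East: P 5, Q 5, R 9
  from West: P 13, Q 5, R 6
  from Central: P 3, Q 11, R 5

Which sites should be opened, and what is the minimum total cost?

For any fixed open set, each market goes to its cheapest open site; total = fixed + service.
{North, Central}: P→Central 3, Q→North 2, R→Central 5. Service 10; fixed 9; total 19.
{East, Central}: P→Central 3, Q→East 5, R→Central 5. Service 13; fixed 8; total 21.
{West, Central}: service 13 + fixed 9 = 22
{North, South, East, West, Central}: service 10 + fixed 24 = 34
No other subset beats 19.

Open North and Central; minimum total cost 19.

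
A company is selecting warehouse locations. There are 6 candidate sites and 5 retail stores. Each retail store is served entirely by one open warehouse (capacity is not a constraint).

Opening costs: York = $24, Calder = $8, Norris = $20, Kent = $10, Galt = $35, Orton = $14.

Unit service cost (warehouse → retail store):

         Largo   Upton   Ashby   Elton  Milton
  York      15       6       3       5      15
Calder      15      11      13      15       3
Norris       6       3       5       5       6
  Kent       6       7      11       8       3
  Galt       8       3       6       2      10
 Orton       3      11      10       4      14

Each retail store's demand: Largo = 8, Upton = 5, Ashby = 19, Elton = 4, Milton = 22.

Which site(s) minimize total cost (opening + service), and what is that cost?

For any fixed open set, each retail store goes to its cheapest open site; total = fixed + service.
{York, Calder, Orton}: Largo→Orton 3·8=24, Upton→York 6·5=30, Ashby→York 3·19=57, Elton→Orton 4·4=16, Milton→Calder 3·22=66. Service 193; fixed 46; total 239.
{York, Kent, Orton}: service 193 + fixed 48 = 241
{York, Calder, Norris, Orton}: service 178 + fixed 66 = 244
{York, Calder, Norris, Kent, Galt, Orton}: service 170 + fixed 111 = 281
No other subset beats 239.

Open York, Calder and Orton; minimum total cost 239.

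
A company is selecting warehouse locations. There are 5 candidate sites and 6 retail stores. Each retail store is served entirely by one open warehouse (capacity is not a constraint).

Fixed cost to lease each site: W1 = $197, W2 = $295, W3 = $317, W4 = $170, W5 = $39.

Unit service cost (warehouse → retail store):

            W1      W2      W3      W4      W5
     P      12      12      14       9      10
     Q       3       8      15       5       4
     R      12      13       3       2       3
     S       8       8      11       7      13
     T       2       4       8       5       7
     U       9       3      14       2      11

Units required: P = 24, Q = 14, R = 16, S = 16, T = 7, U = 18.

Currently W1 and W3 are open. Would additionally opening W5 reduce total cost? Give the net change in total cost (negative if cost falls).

Yes — net change −9 (cost falls by 9).

Current service cost with {W1, W3}: 682.
Adding W5: each retail store re-picks its cheapest; new service cost 634, saving 48.
Extra fixed cost: 39. Net change = 39 − 48 = -9.
(Totals: 1196 → 1187.)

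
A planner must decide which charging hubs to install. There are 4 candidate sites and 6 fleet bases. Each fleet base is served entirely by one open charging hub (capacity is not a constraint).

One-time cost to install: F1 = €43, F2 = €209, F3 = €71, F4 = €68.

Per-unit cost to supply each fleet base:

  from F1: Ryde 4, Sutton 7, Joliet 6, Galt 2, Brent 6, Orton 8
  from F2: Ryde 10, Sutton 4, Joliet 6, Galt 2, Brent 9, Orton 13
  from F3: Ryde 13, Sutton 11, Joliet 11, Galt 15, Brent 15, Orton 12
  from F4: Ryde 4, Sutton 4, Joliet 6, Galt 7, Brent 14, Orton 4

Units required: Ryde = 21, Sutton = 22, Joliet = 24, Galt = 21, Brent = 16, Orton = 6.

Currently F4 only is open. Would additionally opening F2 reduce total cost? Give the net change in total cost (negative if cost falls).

Current service cost with {F4}: 711.
Adding F2: each fleet base re-picks its cheapest; new service cost 526, saving 185.
Extra fixed cost: 209. Net change = 209 − 185 = 24.
(Totals: 779 → 803.)

No — net change +24 (cost rises by 24).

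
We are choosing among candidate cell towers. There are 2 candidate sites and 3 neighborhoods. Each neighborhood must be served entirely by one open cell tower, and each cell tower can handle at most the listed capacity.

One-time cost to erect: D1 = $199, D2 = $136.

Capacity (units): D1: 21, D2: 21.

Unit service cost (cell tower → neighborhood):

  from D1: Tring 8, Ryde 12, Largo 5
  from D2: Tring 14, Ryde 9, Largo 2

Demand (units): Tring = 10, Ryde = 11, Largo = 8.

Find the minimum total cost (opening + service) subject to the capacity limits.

Open {D1, D2}: Tring→D1 8·10=80, Ryde→D2 9·11=99, Largo→D2 2·8=16.
Loads: D1 carries 10/21, D2 carries 19/21. Service 195; fixed 335; total 530.
Next best feasible plan costs 554.

Minimum total cost: 530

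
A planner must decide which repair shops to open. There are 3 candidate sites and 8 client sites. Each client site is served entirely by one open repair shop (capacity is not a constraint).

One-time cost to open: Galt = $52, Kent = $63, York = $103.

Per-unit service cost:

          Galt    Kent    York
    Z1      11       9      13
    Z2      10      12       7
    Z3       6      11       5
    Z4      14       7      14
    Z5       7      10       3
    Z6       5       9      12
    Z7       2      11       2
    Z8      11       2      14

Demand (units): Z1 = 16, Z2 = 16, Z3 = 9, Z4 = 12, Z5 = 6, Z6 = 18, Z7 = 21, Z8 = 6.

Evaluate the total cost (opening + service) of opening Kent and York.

Total cost: 785

Each client site is assigned to its cheapest site among the open ones.
{Kent, York}: Z1→Kent 9·16=144, Z2→York 7·16=112, Z3→York 5·9=45, Z4→Kent 7·12=84, Z5→York 3·6=18, Z6→Kent 9·18=162, Z7→York 2·21=42, Z8→Kent 2·6=12. Service 619; fixed 166; total 785.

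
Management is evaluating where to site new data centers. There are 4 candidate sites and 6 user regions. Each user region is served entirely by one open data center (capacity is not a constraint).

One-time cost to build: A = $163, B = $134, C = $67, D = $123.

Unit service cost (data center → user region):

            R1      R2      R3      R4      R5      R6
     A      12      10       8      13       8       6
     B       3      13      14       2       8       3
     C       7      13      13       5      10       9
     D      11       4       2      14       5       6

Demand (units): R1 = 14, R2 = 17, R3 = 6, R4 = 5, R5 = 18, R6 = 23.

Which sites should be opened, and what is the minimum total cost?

Open B and D; minimum total cost 548.

For any fixed open set, each user region goes to its cheapest open site; total = fixed + service.
{B, D}: R1→B 3·14=42, R2→D 4·17=68, R3→D 2·6=12, R4→B 2·5=10, R5→D 5·18=90, R6→B 3·23=69. Service 291; fixed 257; total 548.
{B, C, D}: service 291 + fixed 324 = 615
{C, D}: service 431 + fixed 190 = 621
{A, B, C, D}: service 291 + fixed 487 = 778
No other subset beats 548.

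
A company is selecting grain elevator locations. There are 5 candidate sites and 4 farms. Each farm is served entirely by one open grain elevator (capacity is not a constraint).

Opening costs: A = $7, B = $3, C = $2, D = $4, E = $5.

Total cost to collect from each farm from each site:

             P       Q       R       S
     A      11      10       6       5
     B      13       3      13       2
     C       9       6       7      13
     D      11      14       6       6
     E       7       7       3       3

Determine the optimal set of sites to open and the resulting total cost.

For any fixed open set, each farm goes to its cheapest open site; total = fixed + service.
{B, E}: P→E 7, Q→B 3, R→E 3, S→B 2. Service 15; fixed 8; total 23.
{B, C, E}: service 15 + fixed 10 = 25
{E}: P→E 7, Q→E 7, R→E 3, S→E 3. Service 20; fixed 5; total 25.
{A, B, C, D, E}: service 15 + fixed 21 = 36
No other subset beats 23.

Open B and E; minimum total cost 23.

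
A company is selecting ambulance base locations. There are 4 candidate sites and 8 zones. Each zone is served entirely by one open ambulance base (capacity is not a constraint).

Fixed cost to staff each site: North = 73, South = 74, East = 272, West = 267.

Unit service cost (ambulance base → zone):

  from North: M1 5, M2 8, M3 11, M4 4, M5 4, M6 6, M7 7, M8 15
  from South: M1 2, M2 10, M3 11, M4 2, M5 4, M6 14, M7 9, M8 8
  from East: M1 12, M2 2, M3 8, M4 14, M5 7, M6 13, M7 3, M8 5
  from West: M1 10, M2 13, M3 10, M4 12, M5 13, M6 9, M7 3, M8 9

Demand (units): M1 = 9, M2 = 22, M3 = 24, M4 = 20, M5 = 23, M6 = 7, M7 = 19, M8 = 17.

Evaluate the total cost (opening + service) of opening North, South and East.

Each zone is assigned to its cheapest site among the open ones.
{North, South, East}: M1→South 2·9=18, M2→East 2·22=44, M3→East 8·24=192, M4→South 2·20=40, M5→North 4·23=92, M6→North 6·7=42, M7→East 3·19=57, M8→East 5·17=85. Service 570; fixed 419; total 989.

Total cost: 989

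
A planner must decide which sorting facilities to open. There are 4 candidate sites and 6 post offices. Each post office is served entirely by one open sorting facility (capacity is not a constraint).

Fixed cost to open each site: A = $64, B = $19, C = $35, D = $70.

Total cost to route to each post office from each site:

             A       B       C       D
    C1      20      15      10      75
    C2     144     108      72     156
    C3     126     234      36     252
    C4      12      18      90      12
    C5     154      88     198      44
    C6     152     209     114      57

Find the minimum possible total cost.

Minimum total cost: 336

For any fixed open set, each post office goes to its cheapest open site; total = fixed + service.
{C, D}: C1→C 10, C2→C 72, C3→C 36, C4→D 12, C5→D 44, C6→D 57. Service 231; fixed 105; total 336.
{B, C, D}: C1→C 10, C2→C 72, C3→C 36, C4→D 12, C5→D 44, C6→D 57. Service 231; fixed 124; total 355.
{B, C}: service 338 + fixed 54 = 392
{A, B, C, D}: service 231 + fixed 188 = 419
(All 15 nonempty subsets were checked; C and D is lowest.)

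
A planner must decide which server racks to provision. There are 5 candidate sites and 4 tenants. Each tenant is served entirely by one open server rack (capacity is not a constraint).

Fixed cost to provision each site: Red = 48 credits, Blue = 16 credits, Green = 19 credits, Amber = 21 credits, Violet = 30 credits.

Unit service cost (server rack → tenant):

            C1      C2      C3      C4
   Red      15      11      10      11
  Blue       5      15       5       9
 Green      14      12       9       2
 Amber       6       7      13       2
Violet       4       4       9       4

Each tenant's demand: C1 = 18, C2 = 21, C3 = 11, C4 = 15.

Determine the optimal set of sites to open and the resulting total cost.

For any fixed open set, each tenant goes to its cheapest open site; total = fixed + service.
{Blue, Green, Violet}: C1→Violet 4·18=72, C2→Violet 4·21=84, C3→Blue 5·11=55, C4→Green 2·15=30. Service 241; fixed 65; total 306.
{Blue, Amber, Violet}: service 241 + fixed 67 = 308
{Blue, Violet}: service 271 + fixed 46 = 317
{Red, Blue, Green, Amber, Violet}: service 241 + fixed 134 = 375
No other subset beats 306.

Open Blue, Green and Violet; minimum total cost 306.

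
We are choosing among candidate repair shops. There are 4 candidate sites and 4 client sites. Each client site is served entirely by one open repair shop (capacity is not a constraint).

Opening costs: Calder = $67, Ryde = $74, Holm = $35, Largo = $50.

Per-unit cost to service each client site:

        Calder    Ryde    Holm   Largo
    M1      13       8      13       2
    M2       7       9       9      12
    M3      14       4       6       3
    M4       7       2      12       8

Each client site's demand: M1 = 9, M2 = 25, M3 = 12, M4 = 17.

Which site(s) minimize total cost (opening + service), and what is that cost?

For any fixed open set, each client site goes to its cheapest open site; total = fixed + service.
{Ryde, Largo}: M1→Largo 2·9=18, M2→Ryde 9·25=225, M3→Largo 3·12=36, M4→Ryde 2·17=34. Service 313; fixed 124; total 437.
{Ryde}: service 379 + fixed 74 = 453
{Calder, Ryde, Largo}: service 263 + fixed 191 = 454
{Calder, Ryde, Holm, Largo}: M1→Largo 2·9=18, M2→Calder 7·25=175, M3→Largo 3·12=36, M4→Ryde 2·17=34. Service 263; fixed 226; total 489.
No other subset beats 437.

Open Ryde and Largo; minimum total cost 437.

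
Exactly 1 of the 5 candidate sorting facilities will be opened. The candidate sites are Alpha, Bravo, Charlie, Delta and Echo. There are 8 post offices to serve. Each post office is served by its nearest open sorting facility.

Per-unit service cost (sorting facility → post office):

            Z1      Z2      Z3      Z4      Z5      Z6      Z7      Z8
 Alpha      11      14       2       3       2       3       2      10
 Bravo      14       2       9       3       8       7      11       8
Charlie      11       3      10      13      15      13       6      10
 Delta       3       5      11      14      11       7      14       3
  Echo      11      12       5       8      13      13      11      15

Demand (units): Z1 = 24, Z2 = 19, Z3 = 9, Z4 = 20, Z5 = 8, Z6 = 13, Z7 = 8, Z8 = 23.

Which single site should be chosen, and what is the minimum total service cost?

Choose Delta only; total service cost 906.

With exactly 1 open, each post office uses its cheapest among the chosen.
{Delta}: Z1→Delta 3·24=72, Z2→Delta 5·19=95, Z3→Delta 11·9=99, Z4→Delta 14·20=280, Z5→Delta 11·8=88, Z6→Delta 7·13=91, Z7→Delta 14·8=112, Z8→Delta 3·23=69. Service cost 906.
{Alpha}: service cost 909
{Bravo}: service cost 942
Among all 5 size-1 choices, {Delta} is lowest.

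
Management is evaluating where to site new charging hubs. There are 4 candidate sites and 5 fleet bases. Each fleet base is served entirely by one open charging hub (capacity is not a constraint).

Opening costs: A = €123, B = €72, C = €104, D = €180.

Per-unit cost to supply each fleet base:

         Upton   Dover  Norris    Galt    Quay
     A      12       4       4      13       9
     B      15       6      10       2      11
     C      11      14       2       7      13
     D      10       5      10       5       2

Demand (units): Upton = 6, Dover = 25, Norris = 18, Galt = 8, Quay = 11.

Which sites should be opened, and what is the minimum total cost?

Open A and B; minimum total cost 554.

For any fixed open set, each fleet base goes to its cheapest open site; total = fixed + service.
{A, B}: Upton→A 12·6=72, Dover→A 4·25=100, Norris→A 4·18=72, Galt→B 2·8=16, Quay→A 9·11=99. Service 359; fixed 195; total 554.
{B, C}: service 389 + fixed 176 = 565
{C, D}: service 283 + fixed 284 = 567
{A, B, C, D}: Upton→D 10·6=60, Dover→A 4·25=100, Norris→C 2·18=36, Galt→B 2·8=16, Quay→D 2·11=22. Service 234; fixed 479; total 713.
(All 15 nonempty subsets were checked; A and B is lowest.)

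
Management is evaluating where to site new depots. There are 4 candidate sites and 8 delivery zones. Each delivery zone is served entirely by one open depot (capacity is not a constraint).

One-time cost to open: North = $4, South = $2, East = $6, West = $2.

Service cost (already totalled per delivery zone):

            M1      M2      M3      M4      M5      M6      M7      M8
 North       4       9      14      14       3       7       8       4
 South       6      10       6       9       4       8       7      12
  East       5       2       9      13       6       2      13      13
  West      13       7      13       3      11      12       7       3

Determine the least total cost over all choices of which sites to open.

For any fixed open set, each delivery zone goes to its cheapest open site; total = fixed + service.
{South, East, West}: M1→East 5, M2→East 2, M3→South 6, M4→West 3, M5→South 4, M6→East 2, M7→South 7, M8→West 3. Service 32; fixed 10; total 42.
{North, South, East, West}: service 30 + fixed 14 = 44
{North, East, West}: service 33 + fixed 12 = 45
{South}: M1→South 6, M2→South 10, M3→South 6, M4→South 9, M5→South 4, M6→South 8, M7→South 7, M8→South 12. Service 62; fixed 2; total 64.
No other subset beats 42.

Minimum total cost: 42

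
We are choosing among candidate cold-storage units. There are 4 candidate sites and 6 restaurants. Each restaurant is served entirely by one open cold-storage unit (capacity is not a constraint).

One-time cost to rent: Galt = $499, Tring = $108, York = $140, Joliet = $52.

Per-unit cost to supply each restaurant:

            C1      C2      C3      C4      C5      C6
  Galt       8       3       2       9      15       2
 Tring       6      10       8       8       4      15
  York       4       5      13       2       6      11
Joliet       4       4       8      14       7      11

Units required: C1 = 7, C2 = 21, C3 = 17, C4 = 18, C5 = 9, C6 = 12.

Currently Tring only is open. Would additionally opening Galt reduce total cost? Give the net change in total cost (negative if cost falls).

Current service cost with {Tring}: 748.
Adding Galt: each restaurant re-picks its cheapest; new service cost 343, saving 405.
Extra fixed cost: 499. Net change = 499 − 405 = 94.
(Totals: 856 → 950.)

No — net change +94 (cost rises by 94).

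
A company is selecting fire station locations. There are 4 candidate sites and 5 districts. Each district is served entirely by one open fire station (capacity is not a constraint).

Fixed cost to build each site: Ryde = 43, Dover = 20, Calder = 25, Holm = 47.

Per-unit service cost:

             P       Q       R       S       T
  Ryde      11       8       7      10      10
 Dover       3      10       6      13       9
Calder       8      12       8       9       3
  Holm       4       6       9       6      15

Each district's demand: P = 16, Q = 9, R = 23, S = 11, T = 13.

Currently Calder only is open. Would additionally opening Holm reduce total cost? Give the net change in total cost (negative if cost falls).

Current service cost with {Calder}: 558.
Adding Holm: each district re-picks its cheapest; new service cost 407, saving 151.
Extra fixed cost: 47. Net change = 47 − 151 = -104.
(Totals: 583 → 479.)

Yes — net change −104 (cost falls by 104).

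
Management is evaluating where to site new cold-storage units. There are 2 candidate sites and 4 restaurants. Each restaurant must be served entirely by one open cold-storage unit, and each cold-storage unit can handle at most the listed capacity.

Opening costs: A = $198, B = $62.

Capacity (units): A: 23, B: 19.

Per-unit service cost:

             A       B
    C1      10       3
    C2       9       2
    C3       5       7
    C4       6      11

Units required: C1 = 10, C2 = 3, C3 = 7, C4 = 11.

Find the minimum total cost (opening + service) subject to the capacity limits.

Minimum total cost: 397

Open {A, B}: C1→B 3·10=30, C2→B 2·3=6, C3→A 5·7=35, C4→A 6·11=66.
Loads: A carries 18/23, B carries 13/19. Service 137; fixed 260; total 397.
Next best feasible plan costs 418.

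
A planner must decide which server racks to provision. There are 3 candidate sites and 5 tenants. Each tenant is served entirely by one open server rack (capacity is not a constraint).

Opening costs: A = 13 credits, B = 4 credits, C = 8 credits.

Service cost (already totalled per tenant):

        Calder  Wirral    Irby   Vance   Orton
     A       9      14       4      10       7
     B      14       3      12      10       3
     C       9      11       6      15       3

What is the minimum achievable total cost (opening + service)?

For any fixed open set, each tenant goes to its cheapest open site; total = fixed + service.
{B, C}: Calder→C 9, Wirral→B 3, Irby→C 6, Vance→B 10, Orton→B 3. Service 31; fixed 12; total 43.
{A, B}: service 29 + fixed 17 = 46
{B}: Calder→B 14, Wirral→B 3, Irby→B 12, Vance→B 10, Orton→B 3. Service 42; fixed 4; total 46.
{A, B, C}: service 29 + fixed 25 = 54
No other subset beats 43.

Minimum total cost: 43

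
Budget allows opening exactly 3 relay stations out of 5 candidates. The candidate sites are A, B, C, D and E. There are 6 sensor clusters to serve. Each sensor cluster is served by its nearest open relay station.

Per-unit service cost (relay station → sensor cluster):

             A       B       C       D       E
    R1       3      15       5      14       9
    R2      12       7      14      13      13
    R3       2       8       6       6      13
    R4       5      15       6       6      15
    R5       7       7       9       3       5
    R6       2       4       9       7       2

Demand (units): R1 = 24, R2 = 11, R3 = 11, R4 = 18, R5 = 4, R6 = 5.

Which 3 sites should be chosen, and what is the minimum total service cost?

With exactly 3 open, each sensor cluster uses its cheapest among the chosen.
{A, B, D}: R1→A 3·24=72, R2→B 7·11=77, R3→A 2·11=22, R4→A 5·18=90, R5→D 3·4=12, R6→A 2·5=10. Service cost 283.
{A, B, E}: service cost 291
{A, B, C}: service cost 299
Among all 10 size-3 choices, {A, B, D} is lowest.

Choose A, B and D; total service cost 283.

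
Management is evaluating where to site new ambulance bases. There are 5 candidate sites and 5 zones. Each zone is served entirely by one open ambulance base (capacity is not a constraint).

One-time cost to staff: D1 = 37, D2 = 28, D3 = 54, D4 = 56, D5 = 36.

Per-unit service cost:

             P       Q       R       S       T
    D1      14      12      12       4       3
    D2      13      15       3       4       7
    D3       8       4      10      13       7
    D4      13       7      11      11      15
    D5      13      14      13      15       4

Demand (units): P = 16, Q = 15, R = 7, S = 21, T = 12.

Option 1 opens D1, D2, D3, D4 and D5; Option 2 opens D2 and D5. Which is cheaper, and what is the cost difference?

Option 1: {D1, D2, D3, D4, D5}: P→D3 8·16=128, Q→D3 4·15=60, R→D2 3·7=21, S→D1 4·21=84, T→D1 3·12=36. Service 329; fixed 211; total 540.
Option 2: {D2, D5}: P→D2 13·16=208, Q→D5 14·15=210, R→D2 3·7=21, S→D2 4·21=84, T→D5 4·12=48. Service 571; fixed 64; total 635.
Difference: |540 − 635| = 95.

Option 1 is cheaper by 95.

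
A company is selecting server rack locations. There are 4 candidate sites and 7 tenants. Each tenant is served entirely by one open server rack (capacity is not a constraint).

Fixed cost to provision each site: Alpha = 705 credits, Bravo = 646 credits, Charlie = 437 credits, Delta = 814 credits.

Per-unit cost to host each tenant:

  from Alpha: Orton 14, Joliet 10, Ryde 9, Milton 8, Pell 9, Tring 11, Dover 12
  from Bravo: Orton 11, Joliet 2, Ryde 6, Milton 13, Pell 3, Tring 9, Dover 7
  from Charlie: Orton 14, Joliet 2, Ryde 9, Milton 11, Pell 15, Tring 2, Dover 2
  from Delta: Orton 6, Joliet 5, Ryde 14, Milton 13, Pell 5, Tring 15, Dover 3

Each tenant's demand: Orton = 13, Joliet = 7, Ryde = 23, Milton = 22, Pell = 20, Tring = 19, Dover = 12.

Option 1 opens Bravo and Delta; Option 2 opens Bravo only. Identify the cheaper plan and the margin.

Option 2 is cheaper by 701.

Option 1: {Bravo, Delta}: Orton→Delta 6·13=78, Joliet→Bravo 2·7=14, Ryde→Bravo 6·23=138, Milton→Bravo 13·22=286, Pell→Bravo 3·20=60, Tring→Bravo 9·19=171, Dover→Delta 3·12=36. Service 783; fixed 1460; total 2243.
Option 2: {Bravo}: Orton→Bravo 11·13=143, Joliet→Bravo 2·7=14, Ryde→Bravo 6·23=138, Milton→Bravo 13·22=286, Pell→Bravo 3·20=60, Tring→Bravo 9·19=171, Dover→Bravo 7·12=84. Service 896; fixed 646; total 1542.
Difference: |2243 − 1542| = 701.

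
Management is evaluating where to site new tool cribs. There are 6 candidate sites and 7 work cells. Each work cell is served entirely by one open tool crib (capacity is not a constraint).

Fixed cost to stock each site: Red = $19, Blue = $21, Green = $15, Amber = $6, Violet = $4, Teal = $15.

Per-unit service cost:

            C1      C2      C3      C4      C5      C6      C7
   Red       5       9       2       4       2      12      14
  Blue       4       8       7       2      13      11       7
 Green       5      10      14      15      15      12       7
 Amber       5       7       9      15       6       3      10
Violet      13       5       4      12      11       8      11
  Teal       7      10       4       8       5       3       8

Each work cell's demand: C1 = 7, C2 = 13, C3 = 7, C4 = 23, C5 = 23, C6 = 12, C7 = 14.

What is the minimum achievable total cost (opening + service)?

For any fixed open set, each work cell goes to its cheapest open site; total = fixed + service.
{Red, Blue, Amber, Violet}: C1→Blue 4·7=28, C2→Violet 5·13=65, C3→Red 2·7=14, C4→Blue 2·23=46, C5→Red 2·23=46, C6→Amber 3·12=36, C7→Blue 7·14=98. Service 333; fixed 50; total 383.
{Red, Blue, Violet, Teal}: service 333 + fixed 59 = 392
{Red, Blue, Green, Amber, Violet}: C1→Blue 4·7=28, C2→Violet 5·13=65, C3→Red 2·7=14, C4→Blue 2·23=46, C5→Red 2·23=46, C6→Amber 3·12=36, C7→Blue 7·14=98. Service 333; fixed 65; total 398.
{Red, Blue, Green, Amber, Violet, Teal}: C1→Blue 4·7=28, C2→Violet 5·13=65, C3→Red 2·7=14, C4→Blue 2·23=46, C5→Red 2·23=46, C6→Amber 3·12=36, C7→Blue 7·14=98. Service 333; fixed 80; total 413.
No other subset beats 383.

Minimum total cost: 383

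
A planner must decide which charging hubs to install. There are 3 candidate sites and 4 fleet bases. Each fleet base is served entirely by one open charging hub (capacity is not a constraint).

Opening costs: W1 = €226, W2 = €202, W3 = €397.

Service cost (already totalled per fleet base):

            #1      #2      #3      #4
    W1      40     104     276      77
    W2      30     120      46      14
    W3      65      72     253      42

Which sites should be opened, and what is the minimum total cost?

For any fixed open set, each fleet base goes to its cheapest open site; total = fixed + service.
{W2}: #1→W2 30, #2→W2 120, #3→W2 46, #4→W2 14. Service 210; fixed 202; total 412.
{W1, W2}: service 194 + fixed 428 = 622
{W1}: service 497 + fixed 226 = 723
{W1, W2, W3}: service 162 + fixed 825 = 987
No other subset beats 412.

Open W2 only; minimum total cost 412.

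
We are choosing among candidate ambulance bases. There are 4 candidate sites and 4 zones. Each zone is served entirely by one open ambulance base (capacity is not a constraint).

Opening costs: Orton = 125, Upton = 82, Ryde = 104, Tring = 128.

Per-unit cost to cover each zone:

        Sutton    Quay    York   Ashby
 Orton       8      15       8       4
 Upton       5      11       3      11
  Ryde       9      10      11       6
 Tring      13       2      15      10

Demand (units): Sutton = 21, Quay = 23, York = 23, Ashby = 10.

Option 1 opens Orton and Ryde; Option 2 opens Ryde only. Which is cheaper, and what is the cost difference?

Option 2 is cheaper by 15.

Option 1: {Orton, Ryde}: Sutton→Orton 8·21=168, Quay→Ryde 10·23=230, York→Orton 8·23=184, Ashby→Orton 4·10=40. Service 622; fixed 229; total 851.
Option 2: {Ryde}: Sutton→Ryde 9·21=189, Quay→Ryde 10·23=230, York→Ryde 11·23=253, Ashby→Ryde 6·10=60. Service 732; fixed 104; total 836.
Difference: |851 − 836| = 15.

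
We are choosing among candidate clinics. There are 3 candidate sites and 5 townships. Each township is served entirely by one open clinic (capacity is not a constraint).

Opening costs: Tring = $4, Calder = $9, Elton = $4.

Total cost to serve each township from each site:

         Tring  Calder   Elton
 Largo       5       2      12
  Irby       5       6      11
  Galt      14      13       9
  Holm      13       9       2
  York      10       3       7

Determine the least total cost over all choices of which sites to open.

For any fixed open set, each township goes to its cheapest open site; total = fixed + service.
{Calder, Elton}: Largo→Calder 2, Irby→Calder 6, Galt→Elton 9, Holm→Elton 2, York→Calder 3. Service 22; fixed 13; total 35.
{Tring, Elton}: service 28 + fixed 8 = 36
{Tring, Calder, Elton}: service 21 + fixed 17 = 38
{Tring}: Largo→Tring 5, Irby→Tring 5, Galt→Tring 14, Holm→Tring 13, York→Tring 10. Service 47; fixed 4; total 51.
(All 7 nonempty subsets were checked; Calder and Elton is lowest.)

Minimum total cost: 35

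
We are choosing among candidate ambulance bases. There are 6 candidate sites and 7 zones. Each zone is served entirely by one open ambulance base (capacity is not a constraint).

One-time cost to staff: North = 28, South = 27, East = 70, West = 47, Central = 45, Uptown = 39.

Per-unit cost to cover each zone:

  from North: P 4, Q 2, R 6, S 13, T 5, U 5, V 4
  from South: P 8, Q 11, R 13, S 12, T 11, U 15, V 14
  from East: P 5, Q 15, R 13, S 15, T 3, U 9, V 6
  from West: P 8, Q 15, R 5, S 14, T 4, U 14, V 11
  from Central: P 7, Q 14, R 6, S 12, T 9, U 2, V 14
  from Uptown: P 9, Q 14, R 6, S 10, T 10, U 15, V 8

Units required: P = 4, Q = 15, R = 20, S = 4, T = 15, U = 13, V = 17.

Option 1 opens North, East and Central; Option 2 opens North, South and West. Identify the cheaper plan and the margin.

Option 2 is cheaper by 7.

Option 1: {North, East, Central}: P→North 4·4=16, Q→North 2·15=30, R→North 6·20=120, S→Central 12·4=48, T→East 3·15=45, U→Central 2·13=26, V→North 4·17=68. Service 353; fixed 143; total 496.
Option 2: {North, South, West}: P→North 4·4=16, Q→North 2·15=30, R→West 5·20=100, S→South 12·4=48, T→West 4·15=60, U→North 5·13=65, V→North 4·17=68. Service 387; fixed 102; total 489.
Difference: |496 − 489| = 7.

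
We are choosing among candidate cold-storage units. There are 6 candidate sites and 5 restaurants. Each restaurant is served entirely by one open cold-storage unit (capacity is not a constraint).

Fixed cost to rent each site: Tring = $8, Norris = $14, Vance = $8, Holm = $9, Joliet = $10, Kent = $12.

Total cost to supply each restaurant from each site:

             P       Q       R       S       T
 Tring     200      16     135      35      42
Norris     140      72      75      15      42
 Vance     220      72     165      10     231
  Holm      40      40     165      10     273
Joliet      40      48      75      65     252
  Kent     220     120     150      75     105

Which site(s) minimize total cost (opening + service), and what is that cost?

For any fixed open set, each restaurant goes to its cheapest open site; total = fixed + service.
{Tring, Vance, Joliet}: P→Joliet 40, Q→Tring 16, R→Joliet 75, S→Vance 10, T→Tring 42. Service 183; fixed 26; total 209.
{Tring, Holm, Joliet}: P→Holm 40, Q→Tring 16, R→Joliet 75, S→Holm 10, T→Tring 42. Service 183; fixed 27; total 210.
{Tring, Norris, Holm}: service 183 + fixed 31 = 214
{Tring, Norris, Vance, Holm, Joliet, Kent}: service 183 + fixed 61 = 244
No other subset beats 209.

Open Tring, Vance and Joliet; minimum total cost 209.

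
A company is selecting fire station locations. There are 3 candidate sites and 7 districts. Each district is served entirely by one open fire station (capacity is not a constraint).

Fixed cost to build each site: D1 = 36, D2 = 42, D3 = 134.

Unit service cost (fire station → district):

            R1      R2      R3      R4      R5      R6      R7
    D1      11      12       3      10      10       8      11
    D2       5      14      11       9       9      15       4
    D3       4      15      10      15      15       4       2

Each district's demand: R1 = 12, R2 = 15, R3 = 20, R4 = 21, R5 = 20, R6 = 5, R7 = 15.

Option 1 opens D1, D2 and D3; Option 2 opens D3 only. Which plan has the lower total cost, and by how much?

Option 1: {D1, D2, D3}: R1→D3 4·12=48, R2→D1 12·15=180, R3→D1 3·20=60, R4→D2 9·21=189, R5→D2 9·20=180, R6→D3 4·5=20, R7→D3 2·15=30. Service 707; fixed 212; total 919.
Option 2: {D3}: R1→D3 4·12=48, R2→D3 15·15=225, R3→D3 10·20=200, R4→D3 15·21=315, R5→D3 15·20=300, R6→D3 4·5=20, R7→D3 2·15=30. Service 1138; fixed 134; total 1272.
Difference: |919 − 1272| = 353.

Option 1 is cheaper by 353.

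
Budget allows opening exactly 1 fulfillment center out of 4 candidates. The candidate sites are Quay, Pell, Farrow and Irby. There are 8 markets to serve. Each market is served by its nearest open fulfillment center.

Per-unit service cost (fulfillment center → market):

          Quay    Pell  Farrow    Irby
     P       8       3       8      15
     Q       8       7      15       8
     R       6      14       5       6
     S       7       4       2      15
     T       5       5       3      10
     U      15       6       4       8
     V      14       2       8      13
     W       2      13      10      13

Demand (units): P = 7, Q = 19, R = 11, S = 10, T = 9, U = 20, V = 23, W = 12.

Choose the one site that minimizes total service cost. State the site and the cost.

Choose Pell only; total service cost 715.

With exactly 1 open, each market uses its cheapest among the chosen.
{Pell}: P→Pell 3·7=21, Q→Pell 7·19=133, R→Pell 14·11=154, S→Pell 4·10=40, T→Pell 5·9=45, U→Pell 6·20=120, V→Pell 2·23=46, W→Pell 13·12=156. Service cost 715.
{Farrow}: service cost 827
{Quay}: service cost 1035
Among all 4 size-1 choices, {Pell} is lowest.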